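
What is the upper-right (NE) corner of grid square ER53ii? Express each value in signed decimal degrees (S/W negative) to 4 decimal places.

Field E=4, R=17: +4·20° lon, +17·10° lat → SW at lon -100°, lat 80°.
Square 5, 3: +5·2° lon, +3·1° lat → SW at lon -90°, lat 83°.
Subsquare i=8, i=8: +8·0.0833333° lon, +8·0.0416667° lat → SW at lon -89.3333°, lat 83.3333°.
Cell spans 0.0833333° lon × 0.0416667° lat. NE corner is SW corner plus one full cell.
latitude 83.3750, longitude -89.2500.

83.3750, -89.2500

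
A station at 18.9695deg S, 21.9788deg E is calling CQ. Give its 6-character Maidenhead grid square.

Offset from 180°W / 90°S: lon 201.9788°, lat 71.0305°.
Field: 201.9788/20 → 10 → K, 71.0305/10 → 7 → H; chars KH.
Square: 1.9788/2 → 0, 1.0305/1 → 1; chars 01.
Subsquare: 1.9788/0.0833333 → 23 → x, 0.0305/0.0416667 → 0 → a; chars xa.

KH01xa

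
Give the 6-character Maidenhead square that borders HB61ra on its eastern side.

HB61sa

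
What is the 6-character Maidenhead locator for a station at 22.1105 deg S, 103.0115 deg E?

Add 180° to longitude and 90° to latitude: 283.0115, 67.8895.
Field (20°×10°, letters A–R): lon ⌊283.0115/20⌋ = 14 → O; lat ⌊67.8895/10⌋ = 6 → G.
Square (2°×1°, digits 0–9): lon ⌊3.0115/2⌋ = 1; lat ⌊7.8895/1⌋ = 7.
Subsquare (5′×2.5′, letters a–x): lon ⌊1.0115/0.0833333⌋ = 12 → m; lat ⌊0.8895/0.0416667⌋ = 21 → v.

OG17mv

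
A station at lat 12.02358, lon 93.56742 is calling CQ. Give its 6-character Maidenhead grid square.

NK62sa

Offset from 180°W / 90°S: lon 273.5674°, lat 102.0236°.
Field: lon ⌊273.5674/20⌋ = 13 → N; lat ⌊102.0236/10⌋ = 10 → K.
Square: lon ⌊13.5674/2⌋ = 6; lat ⌊2.0236/1⌋ = 2.
Subsquare: lon ⌊1.5674/0.0833333⌋ = 18 → s; lat ⌊0.0236/0.0416667⌋ = 0 → a.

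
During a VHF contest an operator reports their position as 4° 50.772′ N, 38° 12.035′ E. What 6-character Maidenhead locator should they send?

KJ94cu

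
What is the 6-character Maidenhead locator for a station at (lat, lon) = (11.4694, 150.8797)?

Offset from 180°W / 90°S: lon 330.8797°, lat 101.4694°.
Field (20°×10°, letters A–R): 330.8797/20 → 16 → Q, 101.4694/10 → 10 → K; chars QK.
Square (2°×1°, digits 0–9): 10.8797/2 → 5, 1.4694/1 → 1; chars 51.
Subsquare (5′×2.5′, letters a–x): 0.8797/0.0833333 → 10 → k, 0.4694/0.0416667 → 11 → l; chars kl.

QK51kl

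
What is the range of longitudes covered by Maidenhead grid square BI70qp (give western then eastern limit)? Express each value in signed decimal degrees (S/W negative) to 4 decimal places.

Field B=1, I=8: +1·20° lon, +8·10° lat → SW at lon -160°, lat -10°.
Square 7, 0: +7·2° lon, +0·1° lat → SW at lon -146°, lat -10°.
Subsquare q=16, p=15: +16·0.0833333° lon, +15·0.0416667° lat → SW at lon -144.667°, lat -9.375°.
Cell spans 0.0833333° lon × 0.0416667° lat.
west -144.6667, east -144.5833.

-144.6667, -144.5833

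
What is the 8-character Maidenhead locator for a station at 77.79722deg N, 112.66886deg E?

OQ67it01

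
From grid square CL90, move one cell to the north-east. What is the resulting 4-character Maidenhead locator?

Longitude square 9; +1 → 10, wraps to 0, carry into field.
Longitude field C = 2; +1 → 3 = D.
Latitude square 0; +1 → 1.

DL01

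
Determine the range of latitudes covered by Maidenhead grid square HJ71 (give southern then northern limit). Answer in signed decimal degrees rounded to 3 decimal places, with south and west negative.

Field H=7, J=9: +7·20° lon, +9·10° lat → SW at lon -40°, lat 0°.
Square 7, 1: +7·2° lon, +1·1° lat → SW at lon -26°, lat 1°.
Cell spans 2° lon × 1° lat.
south 1.000, north 2.000.

1.000, 2.000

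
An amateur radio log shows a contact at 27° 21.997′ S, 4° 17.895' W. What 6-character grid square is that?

Offset from 180°W / 90°S: lon 175.7018°, lat 62.6334°.
Field: 175.7018/20 → 8 → I, 62.6334/10 → 6 → G; chars IG.
Square: 15.7018/2 → 7, 2.6334/1 → 2; chars 72.
Subsquare: 1.7018/0.0833333 → 20 → u, 0.6334/0.0416667 → 15 → p; chars up.

IG72up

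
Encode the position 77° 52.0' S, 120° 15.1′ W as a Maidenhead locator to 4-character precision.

Offset from 180°W / 90°S: lon 59.75°, lat 12.13°.
Field: lon ⌊59.75/20⌋ = 2 → C; lat ⌊12.13/10⌋ = 1 → B.
Square: lon ⌊19.75/2⌋ = 9; lat ⌊2.13/1⌋ = 2.

CB92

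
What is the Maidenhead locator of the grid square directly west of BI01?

AI91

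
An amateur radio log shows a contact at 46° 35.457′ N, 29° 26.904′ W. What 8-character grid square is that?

HN56go61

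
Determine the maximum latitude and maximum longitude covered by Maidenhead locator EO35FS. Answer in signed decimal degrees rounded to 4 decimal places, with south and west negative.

Field E=4, O=14: +4·20° lon, +14·10° lat → SW at lon -100°, lat 50°.
Square 3, 5: +3·2° lon, +5·1° lat → SW at lon -94°, lat 55°.
Subsquare f=5, s=18: +5·0.0833333° lon, +18·0.0416667° lat → SW at lon -93.5833°, lat 55.75°.
Cell spans 0.0833333° lon × 0.0416667° lat. NE corner is SW corner plus one full cell.
latitude 55.7917, longitude -93.5000.

55.7917, -93.5000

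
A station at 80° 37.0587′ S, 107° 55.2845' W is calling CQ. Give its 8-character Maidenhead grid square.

Shift to the Maidenhead origin (180°W, 90°S): lon 72.07859, lat 9.38236.
Field: 72.07859/20 → 3 → D, 9.38236/10 → 0 → A; chars DA.
Square: 12.07859/2 → 6, 9.38236/1 → 9; chars 69.
Subsquare: 0.07859/0.0833333 → 0 → a, 0.38236/0.0416667 → 9 → j; chars aj.
Extended square: 0.07859/0.00833333 → 9, 0.00736/0.00416667 → 1; chars 91.

DA69aj91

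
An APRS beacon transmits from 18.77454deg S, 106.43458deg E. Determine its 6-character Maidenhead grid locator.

OH31ff

Shift to the Maidenhead origin (180°W, 90°S): lon 286.4346, lat 71.2255.
Field: lon ⌊286.4346/20⌋ = 14 → O; lat ⌊71.2255/10⌋ = 7 → H.
Square: lon ⌊6.4346/2⌋ = 3; lat ⌊1.2255/1⌋ = 1.
Subsquare: lon ⌊0.4346/0.0833333⌋ = 5 → f; lat ⌊0.2255/0.0416667⌋ = 5 → f.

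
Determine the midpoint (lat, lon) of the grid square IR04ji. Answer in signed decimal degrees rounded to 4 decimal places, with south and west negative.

84.3542, -19.2083

Field I=8, R=17: +8·20° lon, +17·10° lat → SW at lon -20°, lat 80°.
Square 0, 4: +0·2° lon, +4·1° lat → SW at lon -20°, lat 84°.
Subsquare j=9, i=8: +9·0.0833333° lon, +8·0.0416667° lat → SW at lon -19.25°, lat 84.3333°.
Cell spans 0.0833333° lon × 0.0416667° lat. Centre is SW corner plus half of each.
latitude 84.3542, longitude -19.2083.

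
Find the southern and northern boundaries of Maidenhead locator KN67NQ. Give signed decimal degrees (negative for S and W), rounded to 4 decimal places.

47.6667, 47.7083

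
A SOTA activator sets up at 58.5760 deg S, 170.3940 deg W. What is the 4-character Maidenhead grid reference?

AD41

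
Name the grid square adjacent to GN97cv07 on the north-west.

Longitude extended square 0; −1 → -1, wraps to 9, carry into subsquare.
Longitude subsquare c = 2; −1 → 1 = b.
Latitude extended square 7; +1 → 8.

GN97bv98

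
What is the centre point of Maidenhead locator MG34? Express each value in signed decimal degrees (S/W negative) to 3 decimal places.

Field M=12, G=6: +12·20° lon, +6·10° lat → SW at lon 60°, lat -30°.
Square 3, 4: +3·2° lon, +4·1° lat → SW at lon 66°, lat -26°.
Cell spans 2° lon × 1° lat. Centre is SW corner plus half of each.
latitude -25.500, longitude 67.000.

-25.500, 67.000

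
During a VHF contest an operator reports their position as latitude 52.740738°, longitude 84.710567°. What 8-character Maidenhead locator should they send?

NO22ir57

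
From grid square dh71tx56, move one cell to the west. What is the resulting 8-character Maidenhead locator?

DH71tx46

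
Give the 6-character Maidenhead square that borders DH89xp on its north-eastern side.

Longitude subsquare x = 23; +1 → 24, wraps to 0 = a, carry into square.
Longitude square 8; +1 → 9.
Latitude subsquare p = 15; +1 → 16 = q.

DH99aq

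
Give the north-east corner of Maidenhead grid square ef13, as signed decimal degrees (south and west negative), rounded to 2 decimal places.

-36.00, -96.00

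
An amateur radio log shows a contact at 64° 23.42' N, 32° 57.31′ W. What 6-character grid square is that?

HP34mj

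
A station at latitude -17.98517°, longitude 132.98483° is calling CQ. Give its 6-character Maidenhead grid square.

PH62la

Add 180° to longitude and 90° to latitude: 312.9848, 72.0148.
Field (20°×10°, letters A–R): lon ⌊312.9848/20⌋ = 15 → P; lat ⌊72.0148/10⌋ = 7 → H.
Square (2°×1°, digits 0–9): lon ⌊12.9848/2⌋ = 6; lat ⌊2.0148/1⌋ = 2.
Subsquare (5′×2.5′, letters a–x): lon ⌊0.9848/0.0833333⌋ = 11 → l; lat ⌊0.0148/0.0416667⌋ = 0 → a.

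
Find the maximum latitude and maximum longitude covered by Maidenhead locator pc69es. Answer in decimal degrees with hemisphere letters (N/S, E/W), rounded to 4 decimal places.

60.2083° S, 132.4167° E

Field P=15, C=2: +15·20° lon, +2·10° lat → SW at lon 120°, lat -70°.
Square 6, 9: +6·2° lon, +9·1° lat → SW at lon 132°, lat -61°.
Subsquare e=4, s=18: +4·0.0833333° lon, +18·0.0416667° lat → SW at lon 132.333°, lat -60.25°.
Cell spans 0.0833333° lon × 0.0416667° lat. NE corner is SW corner plus one full cell.
latitude 60.2083° S, longitude 132.4167° E.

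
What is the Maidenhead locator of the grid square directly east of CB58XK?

Longitude subsquare x = 23; +1 → 24, wraps to 0 = a, carry into square.
Longitude square 5; +1 → 6.
The latitude characters are unchanged.

CB68ak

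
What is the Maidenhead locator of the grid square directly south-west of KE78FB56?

Longitude extended square 5; −1 → 4.
Latitude extended square 6; −1 → 5.

KE78fb45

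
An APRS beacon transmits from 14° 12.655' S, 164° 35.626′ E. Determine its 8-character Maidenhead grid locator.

RH25hs19

Offset from 180°W / 90°S: lon 344.59377°, lat 75.78908°.
Field: 344.59377/20 → 17 → R, 75.78908/10 → 7 → H; chars RH.
Square: 4.59377/2 → 2, 5.78908/1 → 5; chars 25.
Subsquare: 0.59377/0.0833333 → 7 → h, 0.78908/0.0416667 → 18 → s; chars hs.
Extended square: 0.01043/0.00833333 → 1, 0.03908/0.00416667 → 9; chars 19.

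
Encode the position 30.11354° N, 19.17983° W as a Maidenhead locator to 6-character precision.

IM00jc

Add 180° to longitude and 90° to latitude: 160.8202, 120.1135.
Field: lon ⌊160.8202/20⌋ = 8 → I; lat ⌊120.1135/10⌋ = 12 → M.
Square: lon ⌊0.8202/2⌋ = 0; lat ⌊0.1135/1⌋ = 0.
Subsquare: lon ⌊0.8202/0.0833333⌋ = 9 → j; lat ⌊0.1135/0.0416667⌋ = 2 → c.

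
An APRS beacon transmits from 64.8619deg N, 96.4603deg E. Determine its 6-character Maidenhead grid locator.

NP84fu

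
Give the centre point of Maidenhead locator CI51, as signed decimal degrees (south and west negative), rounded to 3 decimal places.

Field C=2, I=8: +2·20° lon, +8·10° lat → SW at lon -140°, lat -10°.
Square 5, 1: +5·2° lon, +1·1° lat → SW at lon -130°, lat -9°.
Cell spans 2° lon × 1° lat. Centre is SW corner plus half of each.
latitude -8.500, longitude -129.000.

-8.500, -129.000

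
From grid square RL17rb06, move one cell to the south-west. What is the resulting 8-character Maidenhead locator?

Longitude extended square 0; −1 → -1, wraps to 9, carry into subsquare.
Longitude subsquare r = 17; −1 → 16 = q.
Latitude extended square 6; −1 → 5.

RL17qb95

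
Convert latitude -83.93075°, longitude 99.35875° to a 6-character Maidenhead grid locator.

NA96qb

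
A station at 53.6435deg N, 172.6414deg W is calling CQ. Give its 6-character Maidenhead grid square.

Add 180° to longitude and 90° to latitude: 7.3586, 143.6435.
Field (20°×10°, letters A–R): lon ⌊7.3586/20⌋ = 0 → A; lat ⌊143.6435/10⌋ = 14 → O.
Square (2°×1°, digits 0–9): lon ⌊7.3586/2⌋ = 3; lat ⌊3.6435/1⌋ = 3.
Subsquare (5′×2.5′, letters a–x): lon ⌊1.3586/0.0833333⌋ = 16 → q; lat ⌊0.6435/0.0416667⌋ = 15 → p.

AO33qp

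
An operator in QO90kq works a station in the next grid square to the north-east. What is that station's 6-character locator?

QO90lr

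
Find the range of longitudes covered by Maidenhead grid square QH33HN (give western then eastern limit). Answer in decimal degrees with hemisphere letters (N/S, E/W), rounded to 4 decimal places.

Field Q=16, H=7: +16·20° lon, +7·10° lat → SW at lon 140°, lat -20°.
Square 3, 3: +3·2° lon, +3·1° lat → SW at lon 146°, lat -17°.
Subsquare h=7, n=13: +7·0.0833333° lon, +13·0.0416667° lat → SW at lon 146.583°, lat -16.4583°.
Cell spans 0.0833333° lon × 0.0416667° lat.
west 146.5833° E, east 146.6667° E.

146.5833° E, 146.6667° E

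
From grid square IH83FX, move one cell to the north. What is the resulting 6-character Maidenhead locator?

IH84fa

Latitude subsquare x = 23; +1 → 24, wraps to 0 = a, carry into square.
Latitude square 3; +1 → 4.
The longitude characters are unchanged.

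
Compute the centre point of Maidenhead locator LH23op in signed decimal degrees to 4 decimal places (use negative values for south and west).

-16.3542, 45.2083

Field L=11, H=7: +11·20° lon, +7·10° lat → SW at lon 40°, lat -20°.
Square 2, 3: +2·2° lon, +3·1° lat → SW at lon 44°, lat -17°.
Subsquare o=14, p=15: +14·0.0833333° lon, +15·0.0416667° lat → SW at lon 45.1667°, lat -16.375°.
Cell spans 0.0833333° lon × 0.0416667° lat. Centre is SW corner plus half of each.
latitude -16.3542, longitude 45.2083.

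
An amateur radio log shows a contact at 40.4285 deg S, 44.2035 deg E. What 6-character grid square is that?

Offset from 180°W / 90°S: lon 224.2035°, lat 49.5715°.
Field: 224.2035/20 → 11 → L, 49.5715/10 → 4 → E; chars LE.
Square: 4.2035/2 → 2, 9.5715/1 → 9; chars 29.
Subsquare: 0.2035/0.0833333 → 2 → c, 0.5715/0.0416667 → 13 → n; chars cn.

LE29cn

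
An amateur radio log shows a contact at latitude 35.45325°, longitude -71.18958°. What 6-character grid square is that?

FM45jk

Offset from 180°W / 90°S: lon 108.8104°, lat 125.4532°.
Field (20°×10°, letters A–R): lon ⌊108.8104/20⌋ = 5 → F; lat ⌊125.4532/10⌋ = 12 → M.
Square (2°×1°, digits 0–9): lon ⌊8.8104/2⌋ = 4; lat ⌊5.4532/1⌋ = 5.
Subsquare (5′×2.5′, letters a–x): lon ⌊0.8104/0.0833333⌋ = 9 → j; lat ⌊0.4532/0.0416667⌋ = 10 → k.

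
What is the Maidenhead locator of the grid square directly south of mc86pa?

MC85px

Latitude subsquare a = 0; −1 → -1, wraps to 23 = x, carry into square.
Latitude square 6; −1 → 5.
The longitude characters are unchanged.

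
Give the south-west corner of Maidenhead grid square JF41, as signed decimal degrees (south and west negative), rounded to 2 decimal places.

Field J=9, F=5: +9·20° lon, +5·10° lat → SW at lon 0°, lat -40°.
Square 4, 1: +4·2° lon, +1·1° lat → SW at lon 8°, lat -39°.
latitude -39.00, longitude 8.00.

-39.00, 8.00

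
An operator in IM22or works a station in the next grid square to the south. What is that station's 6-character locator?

Latitude subsquare r = 17; −1 → 16 = q.
The longitude characters are unchanged.

IM22oq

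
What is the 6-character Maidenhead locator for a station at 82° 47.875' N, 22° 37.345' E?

Offset from 180°W / 90°S: lon 202.6224°, lat 172.7979°.
Field (20°×10°, letters A–R): 202.6224/20 → 10 → K, 172.7979/10 → 17 → R; chars KR.
Square (2°×1°, digits 0–9): 2.6224/2 → 1, 2.7979/1 → 2; chars 12.
Subsquare (5′×2.5′, letters a–x): 0.6224/0.0833333 → 7 → h, 0.7979/0.0416667 → 19 → t; chars ht.

KR12ht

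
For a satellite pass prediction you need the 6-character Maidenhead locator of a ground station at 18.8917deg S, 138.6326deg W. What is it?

CH01qc

Offset from 180°W / 90°S: lon 41.3674°, lat 71.1083°.
Field: 41.3674/20 → 2 → C, 71.1083/10 → 7 → H; chars CH.
Square: 1.3674/2 → 0, 1.1083/1 → 1; chars 01.
Subsquare: 1.3674/0.0833333 → 16 → q, 0.1083/0.0416667 → 2 → c; chars qc.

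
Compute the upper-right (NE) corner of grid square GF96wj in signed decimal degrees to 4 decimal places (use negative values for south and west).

-33.5833, -40.0833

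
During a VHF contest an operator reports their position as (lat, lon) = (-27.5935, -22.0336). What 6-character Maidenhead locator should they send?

Offset from 180°W / 90°S: lon 157.9664°, lat 62.4065°.
Field: lon ⌊157.9664/20⌋ = 7 → H; lat ⌊62.4065/10⌋ = 6 → G.
Square: lon ⌊17.9664/2⌋ = 8; lat ⌊2.4065/1⌋ = 2.
Subsquare: lon ⌊1.9664/0.0833333⌋ = 23 → x; lat ⌊0.4065/0.0416667⌋ = 9 → j.

HG82xj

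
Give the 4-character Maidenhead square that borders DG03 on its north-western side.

Longitude square 0; −1 → -1, wraps to 9, carry into field.
Longitude field D = 3; −1 → 2 = C.
Latitude square 3; +1 → 4.

CG94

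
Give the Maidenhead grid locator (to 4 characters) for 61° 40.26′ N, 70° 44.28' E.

MP51

Offset from 180°W / 90°S: lon 250.74°, lat 151.67°.
Field: lon ⌊250.74/20⌋ = 12 → M; lat ⌊151.67/10⌋ = 15 → P.
Square: lon ⌊10.74/2⌋ = 5; lat ⌊1.67/1⌋ = 1.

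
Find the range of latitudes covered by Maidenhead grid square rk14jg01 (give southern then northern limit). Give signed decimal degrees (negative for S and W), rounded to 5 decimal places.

Field R=17, K=10: +17·20° lon, +10·10° lat → SW at lon 160°, lat 10°.
Square 1, 4: +1·2° lon, +4·1° lat → SW at lon 162°, lat 14°.
Subsquare j=9, g=6: +9·0.0833333° lon, +6·0.0416667° lat → SW at lon 162.75°, lat 14.25°.
Extended square 0, 1: +0·0.00833333° lon, +1·0.00416667° lat → SW at lon 162.75°, lat 14.2542°.
Cell spans 0.00833333° lon × 0.00416667° lat.
south 14.25417, north 14.25833.

14.25417, 14.25833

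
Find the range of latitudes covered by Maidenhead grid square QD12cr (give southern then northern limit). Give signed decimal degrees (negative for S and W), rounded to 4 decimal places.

-57.2917, -57.2500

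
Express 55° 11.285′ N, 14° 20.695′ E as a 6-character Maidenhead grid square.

JO75ee

Shift to the Maidenhead origin (180°W, 90°S): lon 194.3449, lat 145.1881.
Field (20°×10°, letters A–R): lon ⌊194.3449/20⌋ = 9 → J; lat ⌊145.1881/10⌋ = 14 → O.
Square (2°×1°, digits 0–9): lon ⌊14.3449/2⌋ = 7; lat ⌊5.1881/1⌋ = 5.
Subsquare (5′×2.5′, letters a–x): lon ⌊0.3449/0.0833333⌋ = 4 → e; lat ⌊0.1881/0.0416667⌋ = 4 → e.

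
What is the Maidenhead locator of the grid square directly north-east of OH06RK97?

OH06sk08

Longitude extended square 9; +1 → 10, wraps to 0, carry into subsquare.
Longitude subsquare r = 17; +1 → 18 = s.
Latitude extended square 7; +1 → 8.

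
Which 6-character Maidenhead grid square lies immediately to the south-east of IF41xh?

Longitude subsquare x = 23; +1 → 24, wraps to 0 = a, carry into square.
Longitude square 4; +1 → 5.
Latitude subsquare h = 7; −1 → 6 = g.

IF51ag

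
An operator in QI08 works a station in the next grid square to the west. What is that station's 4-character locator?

PI98

Longitude square 0; −1 → -1, wraps to 9, carry into field.
Longitude field Q = 16; −1 → 15 = P.
The latitude characters are unchanged.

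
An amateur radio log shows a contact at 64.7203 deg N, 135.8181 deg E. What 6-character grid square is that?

Offset from 180°W / 90°S: lon 315.8181°, lat 154.7203°.
Field: lon ⌊315.8181/20⌋ = 15 → P; lat ⌊154.7203/10⌋ = 15 → P.
Square: lon ⌊15.8181/2⌋ = 7; lat ⌊4.7203/1⌋ = 4.
Subsquare: lon ⌊1.8181/0.0833333⌋ = 21 → v; lat ⌊0.7203/0.0416667⌋ = 17 → r.

PP74vr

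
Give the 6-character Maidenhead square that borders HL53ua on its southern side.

Latitude subsquare a = 0; −1 → -1, wraps to 23 = x, carry into square.
Latitude square 3; −1 → 2.
The longitude characters are unchanged.

HL52ux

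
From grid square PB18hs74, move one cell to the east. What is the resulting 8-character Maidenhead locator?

PB18hs84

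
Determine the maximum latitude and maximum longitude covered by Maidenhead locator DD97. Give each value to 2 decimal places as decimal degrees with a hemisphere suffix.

52.00° S, 100.00° W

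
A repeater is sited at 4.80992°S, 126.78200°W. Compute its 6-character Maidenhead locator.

CI65oe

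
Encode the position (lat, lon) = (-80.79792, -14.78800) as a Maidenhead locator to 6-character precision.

Add 180° to longitude and 90° to latitude: 165.2120, 9.2021.
Field: 165.2120/20 → 8 → I, 9.2021/10 → 0 → A; chars IA.
Square: 5.2120/2 → 2, 9.2021/1 → 9; chars 29.
Subsquare: 1.2120/0.0833333 → 14 → o, 0.2021/0.0416667 → 4 → e; chars oe.

IA29oe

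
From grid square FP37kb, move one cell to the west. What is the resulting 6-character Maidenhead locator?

FP37jb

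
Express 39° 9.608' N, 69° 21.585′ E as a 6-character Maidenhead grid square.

MM49qd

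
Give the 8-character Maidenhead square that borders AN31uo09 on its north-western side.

AN31tp90

Longitude extended square 0; −1 → -1, wraps to 9, carry into subsquare.
Longitude subsquare u = 20; −1 → 19 = t.
Latitude extended square 9; +1 → 10, wraps to 0, carry into subsquare.
Latitude subsquare o = 14; +1 → 15 = p.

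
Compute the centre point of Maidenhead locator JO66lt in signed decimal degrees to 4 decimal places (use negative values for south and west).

56.8125, 12.9583

Field J=9, O=14: +9·20° lon, +14·10° lat → SW at lon 0°, lat 50°.
Square 6, 6: +6·2° lon, +6·1° lat → SW at lon 12°, lat 56°.
Subsquare l=11, t=19: +11·0.0833333° lon, +19·0.0416667° lat → SW at lon 12.9167°, lat 56.7917°.
Cell spans 0.0833333° lon × 0.0416667° lat. Centre is SW corner plus half of each.
latitude 56.8125, longitude 12.9583.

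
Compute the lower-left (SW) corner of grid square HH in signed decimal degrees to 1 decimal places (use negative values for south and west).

-20.0, -40.0

Field H=7, H=7: +7·20° lon, +7·10° lat → SW at lon -40°, lat -20°.
latitude -20.0, longitude -40.0.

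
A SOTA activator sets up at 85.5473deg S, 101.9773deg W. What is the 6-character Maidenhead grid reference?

DA94ak

Shift to the Maidenhead origin (180°W, 90°S): lon 78.0227, lat 4.4527.
Field: lon ⌊78.0227/20⌋ = 3 → D; lat ⌊4.4527/10⌋ = 0 → A.
Square: lon ⌊18.0227/2⌋ = 9; lat ⌊4.4527/1⌋ = 4.
Subsquare: lon ⌊0.0227/0.0833333⌋ = 0 → a; lat ⌊0.4527/0.0416667⌋ = 10 → k.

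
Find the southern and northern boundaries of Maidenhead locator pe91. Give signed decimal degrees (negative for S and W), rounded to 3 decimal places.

-49.000, -48.000

Field P=15, E=4: +15·20° lon, +4·10° lat → SW at lon 120°, lat -50°.
Square 9, 1: +9·2° lon, +1·1° lat → SW at lon 138°, lat -49°.
Cell spans 2° lon × 1° lat.
south -49.000, north -48.000.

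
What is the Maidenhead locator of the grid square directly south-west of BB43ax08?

Longitude extended square 0; −1 → -1, wraps to 9, carry into subsquare.
Longitude subsquare a = 0; −1 → -1, wraps to 23 = x, carry into square.
Longitude square 4; −1 → 3.
Latitude extended square 8; −1 → 7.

BB33xx97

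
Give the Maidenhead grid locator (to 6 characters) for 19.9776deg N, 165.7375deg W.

AK79dx

Add 180° to longitude and 90° to latitude: 14.2625, 109.9776.
Field (20°×10°, letters A–R): lon ⌊14.2625/20⌋ = 0 → A; lat ⌊109.9776/10⌋ = 10 → K.
Square (2°×1°, digits 0–9): lon ⌊14.2625/2⌋ = 7; lat ⌊9.9776/1⌋ = 9.
Subsquare (5′×2.5′, letters a–x): lon ⌊0.2625/0.0833333⌋ = 3 → d; lat ⌊0.9776/0.0416667⌋ = 23 → x.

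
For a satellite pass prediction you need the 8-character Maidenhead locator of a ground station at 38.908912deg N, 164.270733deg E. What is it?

Shift to the Maidenhead origin (180°W, 90°S): lon 344.27073, lat 128.90891.
Field (20°×10°, letters A–R): lon ⌊344.27073/20⌋ = 17 → R; lat ⌊128.90891/10⌋ = 12 → M.
Square (2°×1°, digits 0–9): lon ⌊4.27073/2⌋ = 2; lat ⌊8.90891/1⌋ = 8.
Subsquare (5′×2.5′, letters a–x): lon ⌊0.27073/0.0833333⌋ = 3 → d; lat ⌊0.90891/0.0416667⌋ = 21 → v.
Extended square (30″×15″, digits 0–9): lon ⌊0.02073/0.00833333⌋ = 2; lat ⌊0.03391/0.00416667⌋ = 8.

RM28dv28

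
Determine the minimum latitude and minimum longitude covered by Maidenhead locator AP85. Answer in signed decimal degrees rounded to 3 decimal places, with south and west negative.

65.000, -164.000

Field A=0, P=15: +0·20° lon, +15·10° lat → SW at lon -180°, lat 60°.
Square 8, 5: +8·2° lon, +5·1° lat → SW at lon -164°, lat 65°.
latitude 65.000, longitude -164.000.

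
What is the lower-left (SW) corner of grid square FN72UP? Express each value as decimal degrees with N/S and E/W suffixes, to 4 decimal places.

42.6250° N, 64.3333° W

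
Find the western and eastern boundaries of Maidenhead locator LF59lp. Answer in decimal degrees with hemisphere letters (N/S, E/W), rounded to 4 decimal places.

Field L=11, F=5: +11·20° lon, +5·10° lat → SW at lon 40°, lat -40°.
Square 5, 9: +5·2° lon, +9·1° lat → SW at lon 50°, lat -31°.
Subsquare l=11, p=15: +11·0.0833333° lon, +15·0.0416667° lat → SW at lon 50.9167°, lat -30.375°.
Cell spans 0.0833333° lon × 0.0416667° lat.
west 50.9167° E, east 51.0000° E.

50.9167° E, 51.0000° E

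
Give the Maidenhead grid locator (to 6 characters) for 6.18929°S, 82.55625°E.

NI13gt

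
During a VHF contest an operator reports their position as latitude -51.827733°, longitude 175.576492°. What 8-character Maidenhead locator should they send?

RD78se91

Shift to the Maidenhead origin (180°W, 90°S): lon 355.57649, lat 38.17227.
Field: 355.57649/20 → 17 → R, 38.17227/10 → 3 → D; chars RD.
Square: 15.57649/2 → 7, 8.17227/1 → 8; chars 78.
Subsquare: 1.57649/0.0833333 → 18 → s, 0.17227/0.0416667 → 4 → e; chars se.
Extended square: 0.07649/0.00833333 → 9, 0.00560/0.00416667 → 1; chars 91.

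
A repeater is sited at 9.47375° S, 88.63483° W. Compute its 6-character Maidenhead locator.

EI50qm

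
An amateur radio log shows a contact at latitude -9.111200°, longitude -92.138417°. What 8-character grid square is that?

EI30wv33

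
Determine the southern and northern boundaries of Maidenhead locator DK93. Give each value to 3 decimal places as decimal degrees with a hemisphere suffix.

Field D=3, K=10: +3·20° lon, +10·10° lat → SW at lon -120°, lat 10°.
Square 9, 3: +9·2° lon, +3·1° lat → SW at lon -102°, lat 13°.
Cell spans 2° lon × 1° lat.
south 13.000° N, north 14.000° N.

13.000° N, 14.000° N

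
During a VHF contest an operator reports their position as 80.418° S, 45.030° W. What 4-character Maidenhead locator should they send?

GA79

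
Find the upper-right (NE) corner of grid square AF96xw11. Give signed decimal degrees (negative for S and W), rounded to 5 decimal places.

-33.07500, -160.06667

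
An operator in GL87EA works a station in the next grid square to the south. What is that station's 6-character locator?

GL86ex

Latitude subsquare a = 0; −1 → -1, wraps to 23 = x, carry into square.
Latitude square 7; −1 → 6.
The longitude characters are unchanged.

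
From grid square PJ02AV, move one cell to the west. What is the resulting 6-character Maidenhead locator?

OJ92xv

Longitude subsquare a = 0; −1 → -1, wraps to 23 = x, carry into square.
Longitude square 0; −1 → -1, wraps to 9, carry into field.
Longitude field P = 15; −1 → 14 = O.
The latitude characters are unchanged.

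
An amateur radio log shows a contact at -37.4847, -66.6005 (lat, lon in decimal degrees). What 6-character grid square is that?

FF62qm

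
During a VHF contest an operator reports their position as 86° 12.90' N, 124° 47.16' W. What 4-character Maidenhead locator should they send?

CR76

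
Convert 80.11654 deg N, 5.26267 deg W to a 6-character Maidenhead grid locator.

Offset from 180°W / 90°S: lon 174.7373°, lat 170.1165°.
Field (20°×10°, letters A–R): 174.7373/20 → 8 → I, 170.1165/10 → 17 → R; chars IR.
Square (2°×1°, digits 0–9): 14.7373/2 → 7, 0.1165/1 → 0; chars 70.
Subsquare (5′×2.5′, letters a–x): 0.7373/0.0833333 → 8 → i, 0.1165/0.0416667 → 2 → c; chars ic.

IR70ic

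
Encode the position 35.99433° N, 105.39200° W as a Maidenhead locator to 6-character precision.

Offset from 180°W / 90°S: lon 74.6080°, lat 125.9943°.
Field: lon ⌊74.6080/20⌋ = 3 → D; lat ⌊125.9943/10⌋ = 12 → M.
Square: lon ⌊14.6080/2⌋ = 7; lat ⌊5.9943/1⌋ = 5.
Subsquare: lon ⌊0.6080/0.0833333⌋ = 7 → h; lat ⌊0.9943/0.0416667⌋ = 23 → x.

DM75hx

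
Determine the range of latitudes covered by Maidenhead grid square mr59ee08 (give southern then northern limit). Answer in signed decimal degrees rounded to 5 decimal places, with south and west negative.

Field M=12, R=17: +12·20° lon, +17·10° lat → SW at lon 60°, lat 80°.
Square 5, 9: +5·2° lon, +9·1° lat → SW at lon 70°, lat 89°.
Subsquare e=4, e=4: +4·0.0833333° lon, +4·0.0416667° lat → SW at lon 70.3333°, lat 89.1667°.
Extended square 0, 8: +0·0.00833333° lon, +8·0.00416667° lat → SW at lon 70.3333°, lat 89.2°.
Cell spans 0.00833333° lon × 0.00416667° lat.
south 89.20000, north 89.20417.

89.20000, 89.20417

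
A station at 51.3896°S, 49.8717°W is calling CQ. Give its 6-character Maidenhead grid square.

Shift to the Maidenhead origin (180°W, 90°S): lon 130.1283, lat 38.6104.
Field: lon ⌊130.1283/20⌋ = 6 → G; lat ⌊38.6104/10⌋ = 3 → D.
Square: lon ⌊10.1283/2⌋ = 5; lat ⌊8.6104/1⌋ = 8.
Subsquare: lon ⌊0.1283/0.0833333⌋ = 1 → b; lat ⌊0.6104/0.0416667⌋ = 14 → o.

GD58bo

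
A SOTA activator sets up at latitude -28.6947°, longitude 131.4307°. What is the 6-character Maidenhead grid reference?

PG51rh

Shift to the Maidenhead origin (180°W, 90°S): lon 311.4307, lat 61.3053.
Field (20°×10°, letters A–R): lon ⌊311.4307/20⌋ = 15 → P; lat ⌊61.3053/10⌋ = 6 → G.
Square (2°×1°, digits 0–9): lon ⌊11.4307/2⌋ = 5; lat ⌊1.3053/1⌋ = 1.
Subsquare (5′×2.5′, letters a–x): lon ⌊1.4307/0.0833333⌋ = 17 → r; lat ⌊0.3053/0.0416667⌋ = 7 → h.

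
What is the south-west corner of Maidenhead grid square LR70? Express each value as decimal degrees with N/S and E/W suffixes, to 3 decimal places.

80.000° N, 54.000° E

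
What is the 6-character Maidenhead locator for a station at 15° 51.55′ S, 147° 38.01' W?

Add 180° to longitude and 90° to latitude: 32.3665, 74.1408.
Field (20°×10°, letters A–R): 32.3665/20 → 1 → B, 74.1408/10 → 7 → H; chars BH.
Square (2°×1°, digits 0–9): 12.3665/2 → 6, 4.1408/1 → 4; chars 64.
Subsquare (5′×2.5′, letters a–x): 0.3665/0.0833333 → 4 → e, 0.1408/0.0416667 → 3 → d; chars ed.

BH64ed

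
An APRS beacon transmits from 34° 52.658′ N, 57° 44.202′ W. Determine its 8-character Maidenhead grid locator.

Shift to the Maidenhead origin (180°W, 90°S): lon 122.26330, lat 124.87763.
Field (20°×10°, letters A–R): 122.26330/20 → 6 → G, 124.87763/10 → 12 → M; chars GM.
Square (2°×1°, digits 0–9): 2.26330/2 → 1, 4.87763/1 → 4; chars 14.
Subsquare (5′×2.5′, letters a–x): 0.26330/0.0833333 → 3 → d, 0.87763/0.0416667 → 21 → v; chars dv.
Extended square (30″×15″, digits 0–9): 0.01330/0.00833333 → 1, 0.00263/0.00416667 → 0; chars 10.

GM14dv10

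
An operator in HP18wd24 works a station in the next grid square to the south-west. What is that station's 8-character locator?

Longitude extended square 2; −1 → 1.
Latitude extended square 4; −1 → 3.

HP18wd13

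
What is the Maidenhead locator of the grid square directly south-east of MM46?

MM55

Longitude square 4; +1 → 5.
Latitude square 6; −1 → 5.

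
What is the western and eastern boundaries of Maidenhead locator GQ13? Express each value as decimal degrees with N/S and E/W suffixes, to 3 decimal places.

Field G=6, Q=16: +6·20° lon, +16·10° lat → SW at lon -60°, lat 70°.
Square 1, 3: +1·2° lon, +3·1° lat → SW at lon -58°, lat 73°.
Cell spans 2° lon × 1° lat.
west 58.000° W, east 56.000° W.

58.000° W, 56.000° W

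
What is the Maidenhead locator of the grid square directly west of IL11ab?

IL01xb

Longitude subsquare a = 0; −1 → -1, wraps to 23 = x, carry into square.
Longitude square 1; −1 → 0.
The latitude characters are unchanged.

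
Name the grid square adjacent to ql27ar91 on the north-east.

QL27br02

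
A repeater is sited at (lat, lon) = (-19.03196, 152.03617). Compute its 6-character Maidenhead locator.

QH60ax

Offset from 180°W / 90°S: lon 332.0362°, lat 70.9680°.
Field: lon ⌊332.0362/20⌋ = 16 → Q; lat ⌊70.9680/10⌋ = 7 → H.
Square: lon ⌊12.0362/2⌋ = 6; lat ⌊0.9680/1⌋ = 0.
Subsquare: lon ⌊0.0362/0.0833333⌋ = 0 → a; lat ⌊0.9680/0.0416667⌋ = 23 → x.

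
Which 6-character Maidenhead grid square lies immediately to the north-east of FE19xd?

FE29ae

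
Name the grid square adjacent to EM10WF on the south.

Latitude subsquare f = 5; −1 → 4 = e.
The longitude characters are unchanged.

EM10we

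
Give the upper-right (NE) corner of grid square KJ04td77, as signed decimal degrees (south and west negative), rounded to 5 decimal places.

Field K=10, J=9: +10·20° lon, +9·10° lat → SW at lon 20°, lat 0°.
Square 0, 4: +0·2° lon, +4·1° lat → SW at lon 20°, lat 4°.
Subsquare t=19, d=3: +19·0.0833333° lon, +3·0.0416667° lat → SW at lon 21.5833°, lat 4.125°.
Extended square 7, 7: +7·0.00833333° lon, +7·0.00416667° lat → SW at lon 21.6417°, lat 4.15417°.
Cell spans 0.00833333° lon × 0.00416667° lat. NE corner is SW corner plus one full cell.
latitude 4.15833, longitude 21.65000.

4.15833, 21.65000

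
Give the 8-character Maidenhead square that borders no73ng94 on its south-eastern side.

Longitude extended square 9; +1 → 10, wraps to 0, carry into subsquare.
Longitude subsquare n = 13; +1 → 14 = o.
Latitude extended square 4; −1 → 3.

NO73og03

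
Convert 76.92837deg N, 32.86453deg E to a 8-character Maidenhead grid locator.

KQ66kw32

Offset from 180°W / 90°S: lon 212.86453°, lat 166.92837°.
Field: 212.86453/20 → 10 → K, 166.92837/10 → 16 → Q; chars KQ.
Square: 12.86453/2 → 6, 6.92837/1 → 6; chars 66.
Subsquare: 0.86453/0.0833333 → 10 → k, 0.92837/0.0416667 → 22 → w; chars kw.
Extended square: 0.03120/0.00833333 → 3, 0.01170/0.00416667 → 2; chars 32.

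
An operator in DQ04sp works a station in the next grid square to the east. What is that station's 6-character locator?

DQ04tp

Longitude subsquare s = 18; +1 → 19 = t.
The latitude characters are unchanged.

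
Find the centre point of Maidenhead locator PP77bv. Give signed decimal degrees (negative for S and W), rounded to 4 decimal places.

Field P=15, P=15: +15·20° lon, +15·10° lat → SW at lon 120°, lat 60°.
Square 7, 7: +7·2° lon, +7·1° lat → SW at lon 134°, lat 67°.
Subsquare b=1, v=21: +1·0.0833333° lon, +21·0.0416667° lat → SW at lon 134.083°, lat 67.875°.
Cell spans 0.0833333° lon × 0.0416667° lat. Centre is SW corner plus half of each.
latitude 67.8958, longitude 134.1250.

67.8958, 134.1250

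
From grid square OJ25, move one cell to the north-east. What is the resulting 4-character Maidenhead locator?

OJ36

Longitude square 2; +1 → 3.
Latitude square 5; +1 → 6.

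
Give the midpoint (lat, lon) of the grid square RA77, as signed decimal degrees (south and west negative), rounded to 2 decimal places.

-82.50, 175.00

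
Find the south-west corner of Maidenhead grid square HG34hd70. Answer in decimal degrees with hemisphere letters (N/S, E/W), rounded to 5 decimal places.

25.87500° S, 33.35833° W

Field H=7, G=6: +7·20° lon, +6·10° lat → SW at lon -40°, lat -30°.
Square 3, 4: +3·2° lon, +4·1° lat → SW at lon -34°, lat -26°.
Subsquare h=7, d=3: +7·0.0833333° lon, +3·0.0416667° lat → SW at lon -33.4167°, lat -25.875°.
Extended square 7, 0: +7·0.00833333° lon, +0·0.00416667° lat → SW at lon -33.3583°, lat -25.875°.
latitude 25.87500° S, longitude 33.35833° W.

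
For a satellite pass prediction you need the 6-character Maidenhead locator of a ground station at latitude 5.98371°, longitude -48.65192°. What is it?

GJ55qx

Shift to the Maidenhead origin (180°W, 90°S): lon 131.3481, lat 95.9837.
Field: 131.3481/20 → 6 → G, 95.9837/10 → 9 → J; chars GJ.
Square: 11.3481/2 → 5, 5.9837/1 → 5; chars 55.
Subsquare: 1.3481/0.0833333 → 16 → q, 0.9837/0.0416667 → 23 → x; chars qx.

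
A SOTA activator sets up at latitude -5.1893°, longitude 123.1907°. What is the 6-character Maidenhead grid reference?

Shift to the Maidenhead origin (180°W, 90°S): lon 303.1907, lat 84.8107.
Field: lon ⌊303.1907/20⌋ = 15 → P; lat ⌊84.8107/10⌋ = 8 → I.
Square: lon ⌊3.1907/2⌋ = 1; lat ⌊4.8107/1⌋ = 4.
Subsquare: lon ⌊1.1907/0.0833333⌋ = 14 → o; lat ⌊0.8107/0.0416667⌋ = 19 → t.

PI14ot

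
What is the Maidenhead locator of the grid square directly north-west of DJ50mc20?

DJ50mc11

Longitude extended square 2; −1 → 1.
Latitude extended square 0; +1 → 1.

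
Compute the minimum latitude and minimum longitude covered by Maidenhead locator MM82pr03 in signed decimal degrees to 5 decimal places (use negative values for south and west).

Field M=12, M=12: +12·20° lon, +12·10° lat → SW at lon 60°, lat 30°.
Square 8, 2: +8·2° lon, +2·1° lat → SW at lon 76°, lat 32°.
Subsquare p=15, r=17: +15·0.0833333° lon, +17·0.0416667° lat → SW at lon 77.25°, lat 32.7083°.
Extended square 0, 3: +0·0.00833333° lon, +3·0.00416667° lat → SW at lon 77.25°, lat 32.7208°.
latitude 32.72083, longitude 77.25000.

32.72083, 77.25000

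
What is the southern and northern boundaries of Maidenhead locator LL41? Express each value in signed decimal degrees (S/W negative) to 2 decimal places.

Field L=11, L=11: +11·20° lon, +11·10° lat → SW at lon 40°, lat 20°.
Square 4, 1: +4·2° lon, +1·1° lat → SW at lon 48°, lat 21°.
Cell spans 2° lon × 1° lat.
south 21.00, north 22.00.

21.00, 22.00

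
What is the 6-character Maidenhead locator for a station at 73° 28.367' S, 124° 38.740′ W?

Offset from 180°W / 90°S: lon 55.3543°, lat 16.5272°.
Field (20°×10°, letters A–R): 55.3543/20 → 2 → C, 16.5272/10 → 1 → B; chars CB.
Square (2°×1°, digits 0–9): 15.3543/2 → 7, 6.5272/1 → 6; chars 76.
Subsquare (5′×2.5′, letters a–x): 1.3543/0.0833333 → 16 → q, 0.5272/0.0416667 → 12 → m; chars qm.

CB76qm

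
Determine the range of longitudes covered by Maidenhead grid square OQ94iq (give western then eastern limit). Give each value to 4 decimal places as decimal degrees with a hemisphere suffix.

118.6667° E, 118.7500° E

Field O=14, Q=16: +14·20° lon, +16·10° lat → SW at lon 100°, lat 70°.
Square 9, 4: +9·2° lon, +4·1° lat → SW at lon 118°, lat 74°.
Subsquare i=8, q=16: +8·0.0833333° lon, +16·0.0416667° lat → SW at lon 118.667°, lat 74.6667°.
Cell spans 0.0833333° lon × 0.0416667° lat.
west 118.6667° E, east 118.7500° E.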